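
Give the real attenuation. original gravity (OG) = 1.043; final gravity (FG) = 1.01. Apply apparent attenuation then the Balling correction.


AA = (OG−FG)/(OG−1)·100;  RA = AA·0.8192
AA = (1.043 − 1.01)/(1.043 − 1)·100 = 76.7442
RA = 76.7442·0.8192

62.8688 %


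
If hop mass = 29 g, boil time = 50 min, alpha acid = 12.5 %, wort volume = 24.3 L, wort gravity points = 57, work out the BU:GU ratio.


U = 1.65·0.000125^(GP/1000)·(1−e^(−0.04t))/4.15;  IBU = (α/100)·m·U·1000/V;  BU:GU = IBU/GP
U = 1.65·0.000125^(57/1000)·(1−e^(−0.04·50))/4.15 = 0.2060
IBU = (12.5/100)·29·0.2060·1000/24.3 = 30.7262
BU:GU = 30.7262/57

0.5391


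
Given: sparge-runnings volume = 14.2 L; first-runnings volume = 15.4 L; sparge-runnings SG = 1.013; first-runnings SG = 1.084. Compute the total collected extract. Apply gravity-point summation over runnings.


total = Σ (SG_i − 1)·1000·V_i
first = (1.084 − 1)·1000·15.4 = 1293.6000
sparge = (1.013 − 1)·1000·14.2 = 184.6000
total = 1293.6000 + 184.6000

1478.2000 gravity·L


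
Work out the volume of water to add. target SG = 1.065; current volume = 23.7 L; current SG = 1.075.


V_water = V·((SG_curr − 1)/(SG_target − 1) − 1)
V_water = 23.7·((1.075 − 1)/(1.065 − 1) − 1)

3.6462 L


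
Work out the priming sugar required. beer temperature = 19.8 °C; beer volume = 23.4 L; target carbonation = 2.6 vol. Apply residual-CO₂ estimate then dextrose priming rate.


residual = 14.695·(0.01821 + 0.09011·e^(−0.04·T));  sugar = (target − residual)·4.0·V
residual = 14.695·(0.01821 + 0.09011·e^(−0.04·19.8)) = 0.8674
sugar = (2.6 − 0.8674)·4.0·23.4

162.1750 g


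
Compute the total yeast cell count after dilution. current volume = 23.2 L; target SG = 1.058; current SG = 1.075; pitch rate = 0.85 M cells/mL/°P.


V_w = V·((SG_c−1)/(SG_t−1)−1);  °P = 259 − 259/SG_t;  cells = rate·(V+V_w)·°P
V_w = 23.2·((1.075−1)/(1.058−1)−1) = 6.8000
V_final = 23.2 + 6.8000 = 30.0000
°P = 259 − 259/1.058 = 14.1985
cells = 0.85·30.0000·14.1985

362.0614 billion cells


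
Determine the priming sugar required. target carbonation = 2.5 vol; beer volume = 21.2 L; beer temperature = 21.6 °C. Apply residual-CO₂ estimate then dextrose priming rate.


residual = 14.695·(0.01821 + 0.09011·e^(−0.04·T));  sugar = (target − residual)·4.0·V
residual = 14.695·(0.01821 + 0.09011·e^(−0.04·21.6)) = 0.8257
sugar = (2.5 − 0.8257)·4.0·21.2

141.9810 g


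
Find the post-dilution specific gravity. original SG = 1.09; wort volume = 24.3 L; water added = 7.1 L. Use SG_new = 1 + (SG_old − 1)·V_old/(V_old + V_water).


pts = (1.09 − 1)·1000·24.3/(24.3 + 7.1) = 69.6497
SG_new = 1 + 69.6497/1000

1.0696


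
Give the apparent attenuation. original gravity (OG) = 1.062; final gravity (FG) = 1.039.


AA = (OG − FG)/(OG − 1) · 100
AA = (1.062 − 1.039)/(1.062 − 1) · 100

37.0968 %


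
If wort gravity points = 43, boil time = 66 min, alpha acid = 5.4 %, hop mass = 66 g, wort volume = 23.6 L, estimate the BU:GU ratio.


U = 1.65·0.000125^(GP/1000)·(1−e^(−0.04t))/4.15;  IBU = (α/100)·m·U·1000/V;  BU:GU = IBU/GP
U = 1.65·0.000125^(43/1000)·(1−e^(−0.04·66))/4.15 = 0.2509
IBU = (5.4/100)·66·0.2509·1000/23.6 = 37.8857
BU:GU = 37.8857/43

0.8811


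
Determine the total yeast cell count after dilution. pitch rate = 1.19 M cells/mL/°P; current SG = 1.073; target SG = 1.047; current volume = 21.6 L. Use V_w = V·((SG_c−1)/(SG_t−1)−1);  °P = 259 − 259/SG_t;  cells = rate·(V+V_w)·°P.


V_w = 21.6·((1.073−1)/(1.047−1)−1) = 11.9489
V_final = 21.6 + 11.9489 = 33.5489
°P = 259 − 259/1.047 = 11.6266
cells = 1.19·33.5489·11.6266

464.1696 billion cells


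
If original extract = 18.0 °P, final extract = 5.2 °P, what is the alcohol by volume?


SG = 259/(259 − P);  ABV = (OG − FG)·131.25
OG = 259/(259 − 18.0) = 1.0747
FG = 259/(259 − 5.2) = 1.0205
ABV = (1.0747 − 1.0205)·131.25

7.1138 % ABV


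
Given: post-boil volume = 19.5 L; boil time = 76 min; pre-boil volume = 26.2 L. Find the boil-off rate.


rate = (V_pre − V_post) / (t_min/60)
rate = (26.2 − 19.5) / (76/60)

5.2895 L/hr


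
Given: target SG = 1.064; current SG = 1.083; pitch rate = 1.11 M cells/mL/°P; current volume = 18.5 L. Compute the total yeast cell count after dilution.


V_w = V·((SG_c−1)/(SG_t−1)−1);  °P = 259 − 259/SG_t;  cells = rate·(V+V_w)·°P
V_w = 18.5·((1.083−1)/(1.064−1)−1) = 5.4922
V_final = 18.5 + 5.4922 = 23.9922
°P = 259 − 259/1.064 = 15.5789
cells = 1.11·23.9922·15.5789

414.8881 billion cells


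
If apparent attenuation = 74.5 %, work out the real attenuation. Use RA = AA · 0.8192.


RA = 74.5 · 0.8192

61.0304 %


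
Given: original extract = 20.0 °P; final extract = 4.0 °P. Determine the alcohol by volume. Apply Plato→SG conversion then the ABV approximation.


SG = 259/(259 − P);  ABV = (OG − FG)·131.25
OG = 259/(259 − 20.0) = 1.0837
FG = 259/(259 − 4.0) = 1.0157
ABV = (1.0837 − 1.0157)·131.25

8.9244 % ABV


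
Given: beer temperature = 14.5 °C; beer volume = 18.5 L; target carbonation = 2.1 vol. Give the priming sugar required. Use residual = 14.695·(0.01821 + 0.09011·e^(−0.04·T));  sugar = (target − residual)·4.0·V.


residual = 14.695·(0.01821 + 0.09011·e^(−0.04·14.5)) = 1.0090
sugar = (2.1 − 1.0090)·4.0·18.5

80.7344 g


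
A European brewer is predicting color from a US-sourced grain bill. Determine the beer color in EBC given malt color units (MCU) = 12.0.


SRM = 1.4922·MCU^0.6859;  EBC = SRM·1.97
SRM = 1.4922·12.0^0.6859 = 8.2042
EBC = 8.2042·1.97

16.1623 EBC


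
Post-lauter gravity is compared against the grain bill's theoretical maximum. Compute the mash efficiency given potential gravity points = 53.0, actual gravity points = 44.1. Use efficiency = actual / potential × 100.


efficiency = 44.1 / 53.0 × 100

83.2075 %


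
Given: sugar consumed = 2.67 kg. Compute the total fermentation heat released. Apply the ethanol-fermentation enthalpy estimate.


Q = m_sugar · 590 kJ/kg
Q = 2.67 · 590

1575.3000 kJ


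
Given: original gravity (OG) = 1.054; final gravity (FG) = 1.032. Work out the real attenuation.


AA = (OG−FG)/(OG−1)·100;  RA = AA·0.8192
AA = (1.054 − 1.032)/(1.054 − 1)·100 = 40.7407
RA = 40.7407·0.8192

33.3748 %


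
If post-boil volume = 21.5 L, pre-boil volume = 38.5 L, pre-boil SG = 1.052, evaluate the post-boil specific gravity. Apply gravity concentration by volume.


SG_post = 1 + (SG_pre − 1)·V_pre/V_post
pts_pre = (1.052 − 1)·1000 = 52.0000
pts_post = 52.0000·38.5/21.5 = 93.1163
SG_post = 1 + 93.1163/1000

1.0931


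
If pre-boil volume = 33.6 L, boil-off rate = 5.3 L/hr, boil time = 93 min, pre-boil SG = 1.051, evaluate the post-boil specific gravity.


V_post = V_pre − rate·(t/60);  SG_post = 1 + (SG_pre−1)·V_pre/V_post
V_post = 33.6 − 5.3·(93/60) = 25.3850
SG_post = 1 + (1.051 − 1)·33.6/25.3850

1.0675


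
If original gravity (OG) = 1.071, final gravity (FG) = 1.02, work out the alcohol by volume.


ABV = (OG − FG) · 131.25
ABV = (1.071 − 1.02) · 131.25

6.6937 % ABV


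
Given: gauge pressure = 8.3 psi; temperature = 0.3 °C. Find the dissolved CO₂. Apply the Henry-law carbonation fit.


vols = (P + 14.695)·(0.01821 + 0.09011·e^(−0.04·T))
vols = (8.3 + 14.695)·(0.01821 + 0.09011·e^(−0.04·0.3))

2.4661 volumes


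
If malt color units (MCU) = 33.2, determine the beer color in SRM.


SRM = 1.4922 · MCU^0.6859
SRM = 1.4922 · 33.2^0.6859

16.4883 SRM


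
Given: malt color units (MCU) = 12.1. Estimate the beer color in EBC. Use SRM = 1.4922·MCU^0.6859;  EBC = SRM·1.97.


SRM = 1.4922·12.1^0.6859 = 8.2511
EBC = 8.2511·1.97

16.2546 EBC


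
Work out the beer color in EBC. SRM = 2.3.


EBC = SRM · 1.97
EBC = 2.3 · 1.97

4.5310 EBC


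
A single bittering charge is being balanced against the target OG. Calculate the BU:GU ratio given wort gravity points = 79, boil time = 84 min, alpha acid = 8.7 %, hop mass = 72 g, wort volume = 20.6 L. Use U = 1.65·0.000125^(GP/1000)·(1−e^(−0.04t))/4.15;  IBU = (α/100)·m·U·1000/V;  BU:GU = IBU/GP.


U = 1.65·0.000125^(79/1000)·(1−e^(−0.04·84))/4.15 = 0.1887
IBU = (8.7/100)·72·0.1887·1000/20.6 = 57.3750
BU:GU = 57.3750/79

0.7263


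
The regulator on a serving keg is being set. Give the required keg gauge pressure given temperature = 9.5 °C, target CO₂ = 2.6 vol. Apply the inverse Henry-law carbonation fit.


psi = vols/(0.01821 + 0.09011·e^(−0.04·T)) − 14.695
psi = 2.6/(0.01821 + 0.09011·e^(−0.04·9.5)) − 14.695

17.8731 psi


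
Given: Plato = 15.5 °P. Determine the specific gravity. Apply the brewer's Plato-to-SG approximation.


SG = 259/(259 − P)
SG = 259/(259 − 15.5)

1.0637


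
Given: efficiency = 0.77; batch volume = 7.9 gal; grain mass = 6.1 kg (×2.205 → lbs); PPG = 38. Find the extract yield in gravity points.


points = lbs × PPG × eff / vol
lbs = 6.1 × 2.205 = 13.4505
points = 13.4505 × 38 × 0.77 / 7.9

49.8179 points


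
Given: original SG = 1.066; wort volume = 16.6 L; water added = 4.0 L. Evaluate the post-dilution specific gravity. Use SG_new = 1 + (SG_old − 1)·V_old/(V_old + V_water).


pts = (1.066 − 1)·1000·16.6/(16.6 + 4.0) = 53.1845
SG_new = 1 + 53.1845/1000

1.0532


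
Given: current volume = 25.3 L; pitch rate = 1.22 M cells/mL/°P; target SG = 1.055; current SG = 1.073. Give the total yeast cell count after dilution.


V_w = V·((SG_c−1)/(SG_t−1)−1);  °P = 259 − 259/SG_t;  cells = rate·(V+V_w)·°P
V_w = 25.3·((1.073−1)/(1.055−1)−1) = 8.2800
V_final = 25.3 + 8.2800 = 33.5800
°P = 259 − 259/1.055 = 13.5024
cells = 1.22·33.5800·13.5024

553.1597 billion cells


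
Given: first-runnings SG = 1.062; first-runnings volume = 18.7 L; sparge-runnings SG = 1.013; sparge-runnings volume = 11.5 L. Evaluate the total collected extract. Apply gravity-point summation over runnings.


total = Σ (SG_i − 1)·1000·V_i
first = (1.062 − 1)·1000·18.7 = 1159.4000
sparge = (1.013 − 1)·1000·11.5 = 149.5000
total = 1159.4000 + 149.5000

1308.9000 gravity·L


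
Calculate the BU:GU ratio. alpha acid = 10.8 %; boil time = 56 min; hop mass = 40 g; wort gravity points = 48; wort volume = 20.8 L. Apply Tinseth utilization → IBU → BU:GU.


U = 1.65·0.000125^(GP/1000)·(1−e^(−0.04t))/4.15;  IBU = (α/100)·m·U·1000/V;  BU:GU = IBU/GP
U = 1.65·0.000125^(48/1000)·(1−e^(−0.04·56))/4.15 = 0.2308
IBU = (10.8/100)·40·0.2308·1000/20.8 = 47.9317
BU:GU = 47.9317/48

0.9986


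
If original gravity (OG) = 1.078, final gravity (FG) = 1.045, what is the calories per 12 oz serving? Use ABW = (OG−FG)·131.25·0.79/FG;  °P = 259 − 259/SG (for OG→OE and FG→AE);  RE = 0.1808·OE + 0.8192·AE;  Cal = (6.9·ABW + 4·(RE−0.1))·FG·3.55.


ABW = (1.078 − 1.045)·131.25·0.79/1.045 = 3.2743
OE = 259 − 259/1.078 = 18.7403 °P
AE = 259 − 259/1.045 = 11.1531 °P
RE = 0.1808·18.7403 + 0.8192·11.1531 = 12.5249 °P
Cal = (6.9·3.2743 + 4·(12.5249−0.1))·1.045·3.55

268.1868 kcal


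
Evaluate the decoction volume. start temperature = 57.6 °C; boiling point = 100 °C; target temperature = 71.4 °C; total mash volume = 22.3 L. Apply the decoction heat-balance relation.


V_dec = V_total·(T_target − T_start)/(T_boil − T_start)
V_dec = 22.3·(71.4 − 57.6)/(100 − 57.6)

7.2580 L


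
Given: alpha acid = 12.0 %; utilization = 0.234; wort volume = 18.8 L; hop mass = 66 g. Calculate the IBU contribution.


IBU = (α/100)·mass·U·1000 / V
IBU = (12.0/100)·66·0.234·1000 / 18.8

98.5787 IBU


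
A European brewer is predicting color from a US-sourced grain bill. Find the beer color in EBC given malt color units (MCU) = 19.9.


SRM = 1.4922·MCU^0.6859;  EBC = SRM·1.97
SRM = 1.4922·19.9^0.6859 = 11.6067
EBC = 11.6067·1.97

22.8653 EBC


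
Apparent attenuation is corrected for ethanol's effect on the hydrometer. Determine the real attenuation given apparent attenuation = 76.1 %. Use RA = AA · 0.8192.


RA = 76.1 · 0.8192

62.3411 %


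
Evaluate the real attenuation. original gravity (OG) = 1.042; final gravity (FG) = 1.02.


AA = (OG−FG)/(OG−1)·100;  RA = AA·0.8192
AA = (1.042 − 1.02)/(1.042 − 1)·100 = 52.3810
RA = 52.3810·0.8192

42.9105 %


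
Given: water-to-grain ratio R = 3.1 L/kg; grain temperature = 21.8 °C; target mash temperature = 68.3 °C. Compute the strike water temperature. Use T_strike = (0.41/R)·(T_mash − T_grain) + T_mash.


T_strike = (0.41/3.1)·(68.3 − 21.8) + 68.3

74.4500 °C


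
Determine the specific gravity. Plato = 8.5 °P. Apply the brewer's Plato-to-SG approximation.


SG = 259/(259 − P)
SG = 259/(259 − 8.5)

1.0339


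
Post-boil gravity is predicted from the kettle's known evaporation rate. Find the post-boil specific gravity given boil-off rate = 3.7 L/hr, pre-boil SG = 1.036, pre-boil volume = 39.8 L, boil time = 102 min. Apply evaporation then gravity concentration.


V_post = V_pre − rate·(t/60);  SG_post = 1 + (SG_pre−1)·V_pre/V_post
V_post = 39.8 − 3.7·(102/60) = 33.5100
SG_post = 1 + (1.036 − 1)·39.8/33.5100

1.0428


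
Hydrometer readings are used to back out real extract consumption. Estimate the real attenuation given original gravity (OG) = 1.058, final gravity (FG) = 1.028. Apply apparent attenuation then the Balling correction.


AA = (OG−FG)/(OG−1)·100;  RA = AA·0.8192
AA = (1.058 − 1.028)/(1.058 − 1)·100 = 51.7241
RA = 51.7241·0.8192

42.3724 %


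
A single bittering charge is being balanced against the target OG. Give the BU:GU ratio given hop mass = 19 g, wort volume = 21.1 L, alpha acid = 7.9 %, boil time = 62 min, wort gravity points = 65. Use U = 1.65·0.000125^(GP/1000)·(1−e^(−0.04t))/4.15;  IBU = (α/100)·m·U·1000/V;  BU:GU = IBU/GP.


U = 1.65·0.000125^(65/1000)·(1−e^(−0.04·62))/4.15 = 0.2031
IBU = (7.9/100)·19·0.2031·1000/21.1 = 14.4494
BU:GU = 14.4494/65

0.2223


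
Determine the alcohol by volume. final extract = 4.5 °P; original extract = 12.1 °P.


SG = 259/(259 − P);  ABV = (OG − FG)·131.25
OG = 259/(259 − 12.1) = 1.0490
FG = 259/(259 − 4.5) = 1.0177
ABV = (1.0490 − 1.0177)·131.25

4.1115 % ABV


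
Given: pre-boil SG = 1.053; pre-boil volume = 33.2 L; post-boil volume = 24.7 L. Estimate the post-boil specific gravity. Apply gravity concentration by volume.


SG_post = 1 + (SG_pre − 1)·V_pre/V_post
pts_pre = (1.053 − 1)·1000 = 53.0000
pts_post = 53.0000·33.2/24.7 = 71.2389
SG_post = 1 + 71.2389/1000

1.0712


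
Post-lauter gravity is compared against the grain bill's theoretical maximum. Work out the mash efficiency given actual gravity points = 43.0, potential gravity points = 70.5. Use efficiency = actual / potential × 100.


efficiency = 43.0 / 70.5 × 100

60.9929 %


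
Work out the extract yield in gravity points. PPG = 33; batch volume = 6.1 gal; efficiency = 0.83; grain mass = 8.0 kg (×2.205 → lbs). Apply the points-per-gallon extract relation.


points = lbs × PPG × eff / vol
lbs = 8.0 × 2.205 = 17.6400
points = 17.6400 × 33 × 0.83 / 6.1

79.2065 points


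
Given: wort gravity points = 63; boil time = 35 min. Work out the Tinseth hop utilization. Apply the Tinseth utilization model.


U = 1.65·0.000125^(GP/1000) · (1 − e^(−0.04·t))/4.15
bigness = 1.65·0.000125^(63/1000) = 0.9367
boil_factor = (1 − e^(−0.04·35))/4.15 = 0.1815
U = 0.9367 · 0.1815

0.1700


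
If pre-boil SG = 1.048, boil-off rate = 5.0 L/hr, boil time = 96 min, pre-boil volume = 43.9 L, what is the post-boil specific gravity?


V_post = V_pre − rate·(t/60);  SG_post = 1 + (SG_pre−1)·V_pre/V_post
V_post = 43.9 − 5.0·(96/60) = 35.9000
SG_post = 1 + (1.048 − 1)·43.9/35.9000

1.0587


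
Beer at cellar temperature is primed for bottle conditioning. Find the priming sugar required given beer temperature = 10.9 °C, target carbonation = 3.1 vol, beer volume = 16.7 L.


residual = 14.695·(0.01821 + 0.09011·e^(−0.04·T));  sugar = (target − residual)·4.0·V
residual = 14.695·(0.01821 + 0.09011·e^(−0.04·10.9)) = 1.1238
sugar = (3.1 − 1.1238)·4.0·16.7

132.0085 g


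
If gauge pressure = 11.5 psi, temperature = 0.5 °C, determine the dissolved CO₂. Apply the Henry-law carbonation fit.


vols = (P + 14.695)·(0.01821 + 0.09011·e^(−0.04·T))
vols = (11.5 + 14.695)·(0.01821 + 0.09011·e^(−0.04·0.5))

2.7907 volumes


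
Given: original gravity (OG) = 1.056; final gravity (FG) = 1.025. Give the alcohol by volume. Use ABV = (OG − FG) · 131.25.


ABV = (1.056 − 1.025) · 131.25

4.0688 % ABV


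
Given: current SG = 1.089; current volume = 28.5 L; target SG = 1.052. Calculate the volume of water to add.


V_water = V·((SG_curr − 1)/(SG_target − 1) − 1)
V_water = 28.5·((1.089 − 1)/(1.052 − 1) − 1)

20.2788 L


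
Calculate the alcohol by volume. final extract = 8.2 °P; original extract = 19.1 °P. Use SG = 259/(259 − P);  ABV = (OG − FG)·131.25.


OG = 259/(259 − 19.1) = 1.0796
FG = 259/(259 − 8.2) = 1.0327
ABV = (1.0796 − 1.0327)·131.25

6.1584 % ABV


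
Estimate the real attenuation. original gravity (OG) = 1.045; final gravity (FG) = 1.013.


AA = (OG−FG)/(OG−1)·100;  RA = AA·0.8192
AA = (1.045 − 1.013)/(1.045 − 1)·100 = 71.1111
RA = 71.1111·0.8192

58.2542 %


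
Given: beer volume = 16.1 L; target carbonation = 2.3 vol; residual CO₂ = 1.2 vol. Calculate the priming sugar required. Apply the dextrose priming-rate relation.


sugar = (target − residual)·4.0·V
sugar = (2.3 − 1.2)·4.0·16.1

70.8400 g


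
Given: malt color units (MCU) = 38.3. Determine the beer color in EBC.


SRM = 1.4922·MCU^0.6859;  EBC = SRM·1.97
SRM = 1.4922·38.3^0.6859 = 18.1862
EBC = 18.1862·1.97

35.8269 EBC


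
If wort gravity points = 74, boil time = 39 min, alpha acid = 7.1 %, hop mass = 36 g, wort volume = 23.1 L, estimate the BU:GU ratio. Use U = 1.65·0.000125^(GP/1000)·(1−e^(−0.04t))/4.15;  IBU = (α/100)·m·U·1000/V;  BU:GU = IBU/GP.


U = 1.65·0.000125^(74/1000)·(1−e^(−0.04·39))/4.15 = 0.1615
IBU = (7.1/100)·36·0.1615·1000/23.1 = 17.8693
BU:GU = 17.8693/74

0.2415


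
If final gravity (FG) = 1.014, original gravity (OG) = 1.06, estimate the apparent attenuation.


AA = (OG − FG)/(OG − 1) · 100
AA = (1.06 − 1.014)/(1.06 − 1) · 100

76.6667 %


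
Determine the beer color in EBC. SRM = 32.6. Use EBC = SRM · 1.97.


EBC = 32.6 · 1.97

64.2220 EBC


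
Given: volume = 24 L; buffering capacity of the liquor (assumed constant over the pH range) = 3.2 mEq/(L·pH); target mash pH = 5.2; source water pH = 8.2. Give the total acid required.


acid = buffering capacity · (pH_source − pH_target) · V
acid = 3.2 · (8.2 − 5.2) · 24

230.4000 mEq


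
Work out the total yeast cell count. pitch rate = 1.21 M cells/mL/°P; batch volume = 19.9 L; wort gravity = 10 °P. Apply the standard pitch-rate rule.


cells (billions) = rate · V_L · °P
cells = 1.21 · 19.9 · 10

240.7900 billion cells


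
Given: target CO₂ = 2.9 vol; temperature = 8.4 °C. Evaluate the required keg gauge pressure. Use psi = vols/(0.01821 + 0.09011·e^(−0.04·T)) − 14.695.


psi = 2.9/(0.01821 + 0.09011·e^(−0.04·8.4)) − 14.695

20.4120 psi


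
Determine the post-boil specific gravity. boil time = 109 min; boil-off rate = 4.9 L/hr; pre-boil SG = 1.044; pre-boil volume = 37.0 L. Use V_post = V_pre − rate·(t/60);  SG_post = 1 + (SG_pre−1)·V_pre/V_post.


V_post = 37.0 − 4.9·(109/60) = 28.0983
SG_post = 1 + (1.044 − 1)·37.0/28.0983

1.0579


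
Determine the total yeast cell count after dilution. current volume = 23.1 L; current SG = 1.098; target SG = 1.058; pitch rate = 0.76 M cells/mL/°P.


V_w = V·((SG_c−1)/(SG_t−1)−1);  °P = 259 − 259/SG_t;  cells = rate·(V+V_w)·°P
V_w = 23.1·((1.098−1)/(1.058−1)−1) = 15.9310
V_final = 23.1 + 15.9310 = 39.0310
°P = 259 − 259/1.058 = 14.1985
cells = 0.76·39.0310·14.1985

421.1781 billion cells


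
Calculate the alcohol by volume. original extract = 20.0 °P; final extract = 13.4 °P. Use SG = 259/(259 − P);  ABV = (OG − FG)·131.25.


OG = 259/(259 − 20.0) = 1.0837
FG = 259/(259 − 13.4) = 1.0546
ABV = (1.0837 − 1.0546)·131.25

3.8222 % ABV


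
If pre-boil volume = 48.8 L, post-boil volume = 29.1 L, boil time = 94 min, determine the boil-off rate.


rate = (V_pre − V_post) / (t_min/60)
rate = (48.8 − 29.1) / (94/60)

12.5745 L/hr


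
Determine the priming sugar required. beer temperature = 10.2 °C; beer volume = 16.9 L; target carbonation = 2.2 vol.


residual = 14.695·(0.01821 + 0.09011·e^(−0.04·T));  sugar = (target − residual)·4.0·V
residual = 14.695·(0.01821 + 0.09011·e^(−0.04·10.2)) = 1.1481
sugar = (2.2 − 1.1481)·4.0·16.9

71.1058 g


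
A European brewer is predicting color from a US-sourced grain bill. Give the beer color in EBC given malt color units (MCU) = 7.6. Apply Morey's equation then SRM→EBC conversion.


SRM = 1.4922·MCU^0.6859;  EBC = SRM·1.97
SRM = 1.4922·7.6^0.6859 = 5.9976
EBC = 5.9976·1.97

11.8153 EBC


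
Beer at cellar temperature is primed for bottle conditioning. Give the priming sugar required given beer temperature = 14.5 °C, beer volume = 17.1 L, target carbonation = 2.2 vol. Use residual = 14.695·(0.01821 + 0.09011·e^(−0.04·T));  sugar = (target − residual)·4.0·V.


residual = 14.695·(0.01821 + 0.09011·e^(−0.04·14.5)) = 1.0090
sugar = (2.2 − 1.0090)·4.0·17.1

81.4648 g


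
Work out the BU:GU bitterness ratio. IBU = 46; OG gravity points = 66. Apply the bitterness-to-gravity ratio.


BU:GU = IBU / OG_points
BU:GU = 46 / 66

0.6970


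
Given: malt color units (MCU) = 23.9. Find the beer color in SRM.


SRM = 1.4922 · MCU^0.6859
SRM = 1.4922 · 23.9^0.6859

13.1604 SRM


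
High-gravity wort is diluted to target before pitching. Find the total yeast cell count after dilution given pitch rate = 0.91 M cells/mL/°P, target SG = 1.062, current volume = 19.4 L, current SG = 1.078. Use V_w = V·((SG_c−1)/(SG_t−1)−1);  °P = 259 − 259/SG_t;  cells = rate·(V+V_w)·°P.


V_w = 19.4·((1.078−1)/(1.062−1)−1) = 5.0065
V_final = 19.4 + 5.0065 = 24.4065
°P = 259 − 259/1.062 = 15.1205
cells = 0.91·24.4065·15.1205

335.8250 billion cells


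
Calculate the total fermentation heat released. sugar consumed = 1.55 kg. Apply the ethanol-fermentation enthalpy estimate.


Q = m_sugar · 590 kJ/kg
Q = 1.55 · 590

914.5000 kJ


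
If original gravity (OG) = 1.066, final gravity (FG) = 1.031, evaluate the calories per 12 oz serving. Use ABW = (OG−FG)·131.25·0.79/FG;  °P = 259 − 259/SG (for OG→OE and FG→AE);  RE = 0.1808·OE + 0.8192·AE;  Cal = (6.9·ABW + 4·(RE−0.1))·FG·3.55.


ABW = (1.066 − 1.031)·131.25·0.79/1.031 = 3.5199
OE = 259 − 259/1.066 = 16.0356 °P
AE = 259 − 259/1.031 = 7.7876 °P
RE = 0.1808·16.0356 + 0.8192·7.7876 = 9.2788 °P
Cal = (6.9·3.5199 + 4·(9.2788−0.1))·1.031·3.55

223.2739 kcal


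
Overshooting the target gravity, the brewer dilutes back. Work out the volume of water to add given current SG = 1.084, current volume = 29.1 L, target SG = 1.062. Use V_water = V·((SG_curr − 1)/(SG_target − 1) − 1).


V_water = 29.1·((1.084 − 1)/(1.062 − 1) − 1)

10.3258 L


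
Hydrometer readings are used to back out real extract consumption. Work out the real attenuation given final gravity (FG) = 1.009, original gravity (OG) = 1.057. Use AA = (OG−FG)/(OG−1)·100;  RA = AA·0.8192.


AA = (1.057 − 1.009)/(1.057 − 1)·100 = 84.2105
RA = 84.2105·0.8192

68.9853 %


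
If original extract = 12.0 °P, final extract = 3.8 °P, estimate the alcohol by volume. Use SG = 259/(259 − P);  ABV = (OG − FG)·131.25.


OG = 259/(259 − 12.0) = 1.0486
FG = 259/(259 − 3.8) = 1.0149
ABV = (1.0486 − 1.0149)·131.25

4.4222 % ABV


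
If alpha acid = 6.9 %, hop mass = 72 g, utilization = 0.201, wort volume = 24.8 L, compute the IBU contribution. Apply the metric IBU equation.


IBU = (α/100)·mass·U·1000 / V
IBU = (6.9/100)·72·0.201·1000 / 24.8

40.2648 IBU


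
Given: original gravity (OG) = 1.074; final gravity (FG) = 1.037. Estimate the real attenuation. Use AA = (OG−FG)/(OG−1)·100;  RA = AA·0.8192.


AA = (1.074 − 1.037)/(1.074 − 1)·100 = 50.0000
RA = 50.0000·0.8192

40.9600 %


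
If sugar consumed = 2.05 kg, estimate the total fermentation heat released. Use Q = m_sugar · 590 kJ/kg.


Q = 2.05 · 590

1209.5000 kJ


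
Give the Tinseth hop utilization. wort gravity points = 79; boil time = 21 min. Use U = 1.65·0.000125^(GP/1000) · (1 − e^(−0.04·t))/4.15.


bigness = 1.65·0.000125^(79/1000) = 0.8112
boil_factor = (1 − e^(−0.04·21))/4.15 = 0.1369
U = 0.8112 · 0.1369

0.1111


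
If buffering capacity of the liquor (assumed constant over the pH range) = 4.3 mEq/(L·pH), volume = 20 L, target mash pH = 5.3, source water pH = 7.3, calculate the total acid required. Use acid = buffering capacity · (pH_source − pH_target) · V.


acid = 4.3 · (7.3 − 5.3) · 20

172.0000 mEq


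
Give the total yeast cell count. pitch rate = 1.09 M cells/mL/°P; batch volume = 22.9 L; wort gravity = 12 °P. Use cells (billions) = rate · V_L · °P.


cells = 1.09 · 22.9 · 12

299.5320 billion cells


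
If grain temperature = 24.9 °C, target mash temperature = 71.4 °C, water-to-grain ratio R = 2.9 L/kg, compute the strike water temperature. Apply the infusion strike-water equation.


T_strike = (0.41/R)·(T_mash − T_grain) + T_mash
T_strike = (0.41/2.9)·(71.4 − 24.9) + 71.4

77.9741 °C


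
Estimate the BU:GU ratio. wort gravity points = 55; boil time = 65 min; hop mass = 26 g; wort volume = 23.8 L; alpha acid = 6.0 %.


U = 1.65·0.000125^(GP/1000)·(1−e^(−0.04t))/4.15;  IBU = (α/100)·m·U·1000/V;  BU:GU = IBU/GP
U = 1.65·0.000125^(55/1000)·(1−e^(−0.04·65))/4.15 = 0.2245
IBU = (6.0/100)·26·0.2245·1000/23.8 = 14.7162
BU:GU = 14.7162/55

0.2676


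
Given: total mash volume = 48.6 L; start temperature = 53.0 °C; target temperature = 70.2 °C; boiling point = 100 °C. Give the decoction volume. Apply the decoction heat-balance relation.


V_dec = V_total·(T_target − T_start)/(T_boil − T_start)
V_dec = 48.6·(70.2 − 53.0)/(100 − 53.0)

17.7855 L


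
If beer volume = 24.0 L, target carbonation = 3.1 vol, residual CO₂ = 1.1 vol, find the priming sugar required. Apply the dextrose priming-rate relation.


sugar = (target − residual)·4.0·V
sugar = (3.1 − 1.1)·4.0·24.0

192.0000 g


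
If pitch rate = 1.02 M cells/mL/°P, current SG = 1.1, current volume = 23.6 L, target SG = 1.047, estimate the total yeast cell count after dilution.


V_w = V·((SG_c−1)/(SG_t−1)−1);  °P = 259 − 259/SG_t;  cells = rate·(V+V_w)·°P
V_w = 23.6·((1.1−1)/(1.047−1)−1) = 26.6128
V_final = 23.6 + 26.6128 = 50.2128
°P = 259 − 259/1.047 = 11.6266
cells = 1.02·50.2128·11.6266

595.4774 billion cells


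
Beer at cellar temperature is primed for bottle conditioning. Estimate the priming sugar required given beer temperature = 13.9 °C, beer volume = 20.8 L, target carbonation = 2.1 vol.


residual = 14.695·(0.01821 + 0.09011·e^(−0.04·T));  sugar = (target − residual)·4.0·V
residual = 14.695·(0.01821 + 0.09011·e^(−0.04·13.9)) = 1.0270
sugar = (2.1 − 1.0270)·4.0·20.8

89.2733 g


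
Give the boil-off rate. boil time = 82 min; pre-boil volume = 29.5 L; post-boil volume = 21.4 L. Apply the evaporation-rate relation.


rate = (V_pre − V_post) / (t_min/60)
rate = (29.5 − 21.4) / (82/60)

5.9268 L/hr


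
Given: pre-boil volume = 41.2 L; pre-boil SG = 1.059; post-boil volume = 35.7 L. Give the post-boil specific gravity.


SG_post = 1 + (SG_pre − 1)·V_pre/V_post
pts_pre = (1.059 − 1)·1000 = 59.0000
pts_post = 59.0000·41.2/35.7 = 68.0896
SG_post = 1 + 68.0896/1000

1.0681


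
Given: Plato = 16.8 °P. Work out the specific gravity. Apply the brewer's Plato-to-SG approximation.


SG = 259/(259 − P)
SG = 259/(259 − 16.8)

1.0694


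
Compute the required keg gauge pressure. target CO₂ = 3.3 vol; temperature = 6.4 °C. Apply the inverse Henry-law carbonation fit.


psi = vols/(0.01821 + 0.09011·e^(−0.04·T)) − 14.695
psi = 3.3/(0.01821 + 0.09011·e^(−0.04·6.4)) − 14.695

22.8187 psi


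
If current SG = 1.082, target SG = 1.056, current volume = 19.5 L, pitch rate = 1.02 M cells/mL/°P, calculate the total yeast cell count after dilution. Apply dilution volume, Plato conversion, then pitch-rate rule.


V_w = V·((SG_c−1)/(SG_t−1)−1);  °P = 259 − 259/SG_t;  cells = rate·(V+V_w)·°P
V_w = 19.5·((1.082−1)/(1.056−1)−1) = 9.0536
V_final = 19.5 + 9.0536 = 28.5536
°P = 259 − 259/1.056 = 13.7348
cells = 1.02·28.5536·13.7348

400.0226 billion cells


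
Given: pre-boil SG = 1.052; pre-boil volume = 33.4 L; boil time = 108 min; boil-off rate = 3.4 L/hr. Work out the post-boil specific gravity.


V_post = V_pre − rate·(t/60);  SG_post = 1 + (SG_pre−1)·V_pre/V_post
V_post = 33.4 − 3.4·(108/60) = 27.2800
SG_post = 1 + (1.052 − 1)·33.4/27.2800

1.0637


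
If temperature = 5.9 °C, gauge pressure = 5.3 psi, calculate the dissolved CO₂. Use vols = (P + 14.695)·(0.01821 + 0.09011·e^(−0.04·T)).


vols = (5.3 + 14.695)·(0.01821 + 0.09011·e^(−0.04·5.9))

1.7871 volumes


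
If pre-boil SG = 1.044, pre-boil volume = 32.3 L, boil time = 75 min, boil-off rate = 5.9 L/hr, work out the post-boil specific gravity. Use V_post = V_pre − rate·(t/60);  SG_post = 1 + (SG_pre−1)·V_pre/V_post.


V_post = 32.3 − 5.9·(75/60) = 24.9250
SG_post = 1 + (1.044 − 1)·32.3/24.9250

1.0570


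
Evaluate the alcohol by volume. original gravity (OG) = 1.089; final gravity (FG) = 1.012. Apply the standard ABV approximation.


ABV = (OG − FG) · 131.25
ABV = (1.089 − 1.012) · 131.25

10.1062 % ABV


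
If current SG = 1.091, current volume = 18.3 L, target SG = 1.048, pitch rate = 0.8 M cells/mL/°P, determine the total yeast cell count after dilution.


V_w = V·((SG_c−1)/(SG_t−1)−1);  °P = 259 − 259/SG_t;  cells = rate·(V+V_w)·°P
V_w = 18.3·((1.091−1)/(1.048−1)−1) = 16.3937
V_final = 18.3 + 16.3937 = 34.6937
°P = 259 − 259/1.048 = 11.8626
cells = 0.8·34.6937·11.8626

329.2463 billion cells


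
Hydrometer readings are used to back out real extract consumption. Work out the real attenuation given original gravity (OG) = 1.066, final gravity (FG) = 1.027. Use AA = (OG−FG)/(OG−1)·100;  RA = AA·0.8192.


AA = (1.066 − 1.027)/(1.066 − 1)·100 = 59.0909
RA = 59.0909·0.8192

48.4073 %


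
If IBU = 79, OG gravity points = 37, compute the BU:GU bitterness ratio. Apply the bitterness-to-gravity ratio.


BU:GU = IBU / OG_points
BU:GU = 79 / 37

2.1351


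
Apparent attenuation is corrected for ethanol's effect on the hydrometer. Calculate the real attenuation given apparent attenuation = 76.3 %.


RA = AA · 0.8192
RA = 76.3 · 0.8192

62.5050 %


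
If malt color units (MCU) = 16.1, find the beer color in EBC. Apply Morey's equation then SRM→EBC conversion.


SRM = 1.4922·MCU^0.6859;  EBC = SRM·1.97
SRM = 1.4922·16.1^0.6859 = 10.0367
EBC = 10.0367·1.97

19.7722 EBC


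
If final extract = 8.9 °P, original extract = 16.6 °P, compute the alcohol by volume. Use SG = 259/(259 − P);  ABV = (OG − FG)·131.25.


OG = 259/(259 − 16.6) = 1.0685
FG = 259/(259 − 8.9) = 1.0356
ABV = (1.0685 − 1.0356)·131.25

4.3176 % ABV


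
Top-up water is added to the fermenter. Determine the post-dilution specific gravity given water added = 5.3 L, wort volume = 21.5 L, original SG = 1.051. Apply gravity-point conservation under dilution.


SG_new = 1 + (SG_old − 1)·V_old/(V_old + V_water)
pts = (1.051 − 1)·1000·21.5/(21.5 + 5.3) = 40.9142
SG_new = 1 + 40.9142/1000

1.0409


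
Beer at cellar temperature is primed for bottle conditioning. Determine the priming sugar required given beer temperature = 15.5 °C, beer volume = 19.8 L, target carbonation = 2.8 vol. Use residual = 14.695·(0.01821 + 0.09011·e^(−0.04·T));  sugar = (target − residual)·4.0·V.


residual = 14.695·(0.01821 + 0.09011·e^(−0.04·15.5)) = 0.9799
sugar = (2.8 − 0.9799)·4.0·19.8

144.1500 g


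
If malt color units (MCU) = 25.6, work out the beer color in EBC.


SRM = 1.4922·MCU^0.6859;  EBC = SRM·1.97
SRM = 1.4922·25.6^0.6859 = 13.7955
EBC = 13.7955·1.97

27.1772 EBC


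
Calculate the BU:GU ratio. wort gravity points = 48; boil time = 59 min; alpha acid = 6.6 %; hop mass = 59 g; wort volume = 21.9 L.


U = 1.65·0.000125^(GP/1000)·(1−e^(−0.04t))/4.15;  IBU = (α/100)·m·U·1000/V;  BU:GU = IBU/GP
U = 1.65·0.000125^(48/1000)·(1−e^(−0.04·59))/4.15 = 0.2339
IBU = (6.6/100)·59·0.2339·1000/21.9 = 41.5878
BU:GU = 41.5878/48

0.8664


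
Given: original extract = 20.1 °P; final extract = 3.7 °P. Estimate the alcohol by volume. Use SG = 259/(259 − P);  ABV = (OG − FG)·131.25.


OG = 259/(259 − 20.1) = 1.0841
FG = 259/(259 − 3.7) = 1.0145
ABV = (1.0841 − 1.0145)·131.25

9.1406 % ABV


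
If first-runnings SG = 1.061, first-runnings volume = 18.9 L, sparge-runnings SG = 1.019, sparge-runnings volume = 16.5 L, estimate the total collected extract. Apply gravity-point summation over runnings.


total = Σ (SG_i − 1)·1000·V_i
first = (1.061 − 1)·1000·18.9 = 1152.9000
sparge = (1.019 − 1)·1000·16.5 = 313.5000
total = 1152.9000 + 313.5000

1466.4000 gravity·L


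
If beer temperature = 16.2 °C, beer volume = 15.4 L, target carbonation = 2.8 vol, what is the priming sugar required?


residual = 14.695·(0.01821 + 0.09011·e^(−0.04·T));  sugar = (target − residual)·4.0·V
residual = 14.695·(0.01821 + 0.09011·e^(−0.04·16.2)) = 0.9603
sugar = (2.8 − 0.9603)·4.0·15.4

113.3283 g


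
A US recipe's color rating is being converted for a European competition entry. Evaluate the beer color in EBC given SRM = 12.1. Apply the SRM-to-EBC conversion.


EBC = SRM · 1.97
EBC = 12.1 · 1.97

23.8370 EBC


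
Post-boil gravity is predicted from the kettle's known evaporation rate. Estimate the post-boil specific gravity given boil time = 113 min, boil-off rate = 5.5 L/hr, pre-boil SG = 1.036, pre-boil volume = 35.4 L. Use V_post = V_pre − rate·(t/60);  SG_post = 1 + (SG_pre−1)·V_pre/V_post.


V_post = 35.4 − 5.5·(113/60) = 25.0417
SG_post = 1 + (1.036 − 1)·35.4/25.0417

1.0509


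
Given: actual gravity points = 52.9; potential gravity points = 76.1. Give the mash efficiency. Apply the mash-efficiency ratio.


efficiency = actual / potential × 100
efficiency = 52.9 / 76.1 × 100

69.5138 %


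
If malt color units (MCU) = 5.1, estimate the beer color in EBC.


SRM = 1.4922·MCU^0.6859;  EBC = SRM·1.97
SRM = 1.4922·5.1^0.6859 = 4.5619
EBC = 4.5619·1.97

8.9870 EBC


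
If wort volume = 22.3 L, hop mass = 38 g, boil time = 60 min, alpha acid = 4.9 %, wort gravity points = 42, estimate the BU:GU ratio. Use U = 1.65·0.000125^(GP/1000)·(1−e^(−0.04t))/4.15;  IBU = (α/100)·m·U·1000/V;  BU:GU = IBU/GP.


U = 1.65·0.000125^(42/1000)·(1−e^(−0.04·60))/4.15 = 0.2479
IBU = (4.9/100)·38·0.2479·1000/22.3 = 20.6957
BU:GU = 20.6957/42

0.4928


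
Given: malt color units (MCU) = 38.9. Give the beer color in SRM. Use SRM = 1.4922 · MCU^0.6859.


SRM = 1.4922 · 38.9^0.6859

18.3812 SRM


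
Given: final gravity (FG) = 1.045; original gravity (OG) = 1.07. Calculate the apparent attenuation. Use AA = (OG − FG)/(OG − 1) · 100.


AA = (1.07 − 1.045)/(1.07 − 1) · 100

35.7143 %


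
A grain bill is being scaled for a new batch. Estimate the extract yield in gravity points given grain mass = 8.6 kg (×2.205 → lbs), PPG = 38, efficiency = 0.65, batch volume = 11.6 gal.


points = lbs × PPG × eff / vol
lbs = 8.6 × 2.205 = 18.9630
points = 18.9630 × 38 × 0.65 / 11.6

40.3781 points


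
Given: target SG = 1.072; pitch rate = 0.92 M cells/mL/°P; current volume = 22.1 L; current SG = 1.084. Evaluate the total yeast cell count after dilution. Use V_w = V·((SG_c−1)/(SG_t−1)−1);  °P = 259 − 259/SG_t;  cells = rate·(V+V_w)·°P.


V_w = 22.1·((1.084−1)/(1.072−1)−1) = 3.6833
V_final = 22.1 + 3.6833 = 25.7833
°P = 259 − 259/1.072 = 17.3955
cells = 0.92·25.7833·17.3955

412.6334 billion cells


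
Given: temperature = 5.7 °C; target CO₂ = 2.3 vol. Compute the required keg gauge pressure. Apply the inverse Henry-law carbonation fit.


psi = vols/(0.01821 + 0.09011·e^(−0.04·T)) − 14.695
psi = 2.3/(0.01821 + 0.09011·e^(−0.04·5.7)) − 14.695

10.8751 psi


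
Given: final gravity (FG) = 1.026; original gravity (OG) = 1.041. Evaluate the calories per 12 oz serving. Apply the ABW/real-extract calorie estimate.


ABW = (OG−FG)·131.25·0.79/FG;  °P = 259 − 259/SG (for OG→OE and FG→AE);  RE = 0.1808·OE + 0.8192·AE;  Cal = (6.9·ABW + 4·(RE−0.1))·FG·3.55
ABW = (1.041 − 1.026)·131.25·0.79/1.026 = 1.5159
OE = 259 − 259/1.041 = 10.2008 °P
AE = 259 − 259/1.026 = 6.5634 °P
RE = 0.1808·10.2008 + 0.8192·6.5634 = 7.2210 °P
Cal = (6.9·1.5159 + 4·(7.2210−0.1))·1.026·3.55

141.8446 kcal


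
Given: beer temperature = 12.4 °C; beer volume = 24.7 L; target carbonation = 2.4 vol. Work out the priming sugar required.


residual = 14.695·(0.01821 + 0.09011·e^(−0.04·T));  sugar = (target − residual)·4.0·V
residual = 14.695·(0.01821 + 0.09011·e^(−0.04·12.4)) = 1.0740
sugar = (2.4 − 1.0740)·4.0·24.7

131.0125 g


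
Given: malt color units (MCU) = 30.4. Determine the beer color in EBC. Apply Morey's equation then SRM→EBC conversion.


SRM = 1.4922·MCU^0.6859;  EBC = SRM·1.97
SRM = 1.4922·30.4^0.6859 = 15.5214
EBC = 15.5214·1.97

30.5771 EBC


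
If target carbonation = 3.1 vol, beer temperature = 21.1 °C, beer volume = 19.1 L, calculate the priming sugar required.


residual = 14.695·(0.01821 + 0.09011·e^(−0.04·T));  sugar = (target − residual)·4.0·V
residual = 14.695·(0.01821 + 0.09011·e^(−0.04·21.1)) = 0.8370
sugar = (3.1 − 0.8370)·4.0·19.1

172.8955 g


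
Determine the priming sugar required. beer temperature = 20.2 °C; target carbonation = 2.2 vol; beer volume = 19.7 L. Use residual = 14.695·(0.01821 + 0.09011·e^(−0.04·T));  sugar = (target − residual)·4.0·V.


residual = 14.695·(0.01821 + 0.09011·e^(−0.04·20.2)) = 0.8578
sugar = (2.2 − 0.8578)·4.0·19.7

105.7621 g


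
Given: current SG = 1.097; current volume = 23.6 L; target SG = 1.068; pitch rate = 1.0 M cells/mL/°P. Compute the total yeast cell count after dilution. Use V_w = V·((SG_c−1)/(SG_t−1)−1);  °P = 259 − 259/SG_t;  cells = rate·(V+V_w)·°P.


V_w = 23.6·((1.097−1)/(1.068−1)−1) = 10.0647
V_final = 23.6 + 10.0647 = 33.6647
°P = 259 − 259/1.068 = 16.4906
cells = 1.0·33.6647·16.4906

555.1524 billion cells


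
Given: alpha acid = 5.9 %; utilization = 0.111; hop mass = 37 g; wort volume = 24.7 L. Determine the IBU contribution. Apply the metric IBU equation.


IBU = (α/100)·mass·U·1000 / V
IBU = (5.9/100)·37·0.111·1000 / 24.7

9.8102 IBU


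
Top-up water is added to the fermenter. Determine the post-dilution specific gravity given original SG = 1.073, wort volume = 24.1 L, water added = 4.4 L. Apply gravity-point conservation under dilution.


SG_new = 1 + (SG_old − 1)·V_old/(V_old + V_water)
pts = (1.073 − 1)·1000·24.1/(24.1 + 4.4) = 61.7298
SG_new = 1 + 61.7298/1000

1.0617
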